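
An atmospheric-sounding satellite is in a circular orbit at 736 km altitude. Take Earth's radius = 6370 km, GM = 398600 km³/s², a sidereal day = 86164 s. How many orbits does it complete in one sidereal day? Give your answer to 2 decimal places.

14.45

Semi-major axis a = 6370 + 736 = 7106 km. Period T = 2π√(a³/μ) = 2π√(7106³/398600) = 5961.4 s = 99.36 min.
Orbits per sidereal day = 86164 / 5961.4 = 14.454.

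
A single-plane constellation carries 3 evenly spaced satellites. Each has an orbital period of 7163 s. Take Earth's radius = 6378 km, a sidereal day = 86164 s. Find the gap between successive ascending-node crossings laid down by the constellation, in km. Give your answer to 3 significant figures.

Single-satellite node shift = (7163.0/86164) × 360° = 29.93°.
With 3 satellites evenly phased, successive equator crossings are 29.93/3 = 9.976° apart.
That is 9.976 × 111.3 = 1110 km at the equator.

1110 km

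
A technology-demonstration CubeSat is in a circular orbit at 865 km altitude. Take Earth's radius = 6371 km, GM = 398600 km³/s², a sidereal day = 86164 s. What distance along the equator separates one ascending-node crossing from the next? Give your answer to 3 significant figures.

Semi-major axis a = 6371 + 865 = 7236 km. Period T = 2π√(a³/μ) = 2π√(7236³/398600) = 6125.7 s = 102.10 min.
During one orbit Earth rotates (6125.7 / 86164) × 360° = 25.59°.
At the equator that is 25.59° × (2π·6371/360) km/° = 25.59 × 111.2 = 2846 km.

2850 km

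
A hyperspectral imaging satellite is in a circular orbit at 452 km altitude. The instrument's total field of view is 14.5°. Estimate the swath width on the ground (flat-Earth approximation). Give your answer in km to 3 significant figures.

115 km

Half-angle = 14.5°/2 = 7.25°.
Swath width ≈ 2h·tan(θ/2) = 2 × 452 × tan(7.25°) = 115.0 km.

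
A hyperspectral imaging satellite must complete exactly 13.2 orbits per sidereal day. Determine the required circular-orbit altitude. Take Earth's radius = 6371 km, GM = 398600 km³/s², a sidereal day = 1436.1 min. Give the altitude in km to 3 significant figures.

1180 km

Required period T = 86166 / 13.2 = 6527.7 s.
From T = 2π√(a³/μ): a = (μ T²/4π²)^(1/3) = (398600 × 6527.7² / 4π²)^(1/3) = 7549 km.
Altitude h = a − R = 7549 − 6371 = 1178 km.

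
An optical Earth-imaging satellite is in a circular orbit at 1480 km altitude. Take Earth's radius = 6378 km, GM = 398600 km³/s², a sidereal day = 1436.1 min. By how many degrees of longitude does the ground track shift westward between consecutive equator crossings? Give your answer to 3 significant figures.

Semi-major axis a = 6378 + 1480 = 7858 km. Period T = 2π√(a³/μ) = 2π√(7858³/398600) = 6932.3 s = 115.54 min.
During one orbit Earth rotates (6932.3 / 86166) × 360° = 28.96°.

29.0°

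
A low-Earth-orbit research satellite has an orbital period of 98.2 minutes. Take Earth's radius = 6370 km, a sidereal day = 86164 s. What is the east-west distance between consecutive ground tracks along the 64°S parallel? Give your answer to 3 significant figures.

T = 98.2 min = 5892.0 s.
Node shift per orbit = (5892.0/86164) × 360° = 24.62°.
Equatorial spacing = 24.62 × 111.2 km/° = 2737 km.
At 64° latitude, spacing = 2737 × cos(64°) = 1200 km.

1200 km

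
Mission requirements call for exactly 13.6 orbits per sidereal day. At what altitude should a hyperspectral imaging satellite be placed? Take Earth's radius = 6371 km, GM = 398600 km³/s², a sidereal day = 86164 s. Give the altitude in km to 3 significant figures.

Required period T = 86164 / 13.6 = 6335.6 s.
From T = 2π√(a³/μ): a = (μ T²/4π²)^(1/3) = (398600 × 6335.6² / 4π²)^(1/3) = 7400 km.
Altitude h = a − R = 7400 − 6371 = 1029 km.

1030 km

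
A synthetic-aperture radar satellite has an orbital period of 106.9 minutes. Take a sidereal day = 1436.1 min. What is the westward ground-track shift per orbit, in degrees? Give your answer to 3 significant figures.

26.8°

T = 106.9 min = 6414.0 s.
During one orbit Earth rotates (6414.0 / 86166) × 360° = 26.80°.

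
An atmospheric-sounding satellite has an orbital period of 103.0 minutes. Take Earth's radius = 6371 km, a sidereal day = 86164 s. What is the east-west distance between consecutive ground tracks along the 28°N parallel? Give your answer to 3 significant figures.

T = 103.0 min = 6180.0 s.
Node shift per orbit = (6180.0/86164) × 360° = 25.82°.
Equatorial spacing = 25.82 × 111.2 km/° = 2871 km.
At 28° latitude, spacing = 2871 × cos(28°) = 2535 km.

2540 km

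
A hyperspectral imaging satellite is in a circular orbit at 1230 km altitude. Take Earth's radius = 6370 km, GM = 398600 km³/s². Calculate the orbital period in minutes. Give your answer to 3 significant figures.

110 min

Semi-major axis a = 6370 + 1230 = 7600 km. Period T = 2π√(a³/μ) = 2π√(7600³/398600) = 6593.7 s = 109.90 min.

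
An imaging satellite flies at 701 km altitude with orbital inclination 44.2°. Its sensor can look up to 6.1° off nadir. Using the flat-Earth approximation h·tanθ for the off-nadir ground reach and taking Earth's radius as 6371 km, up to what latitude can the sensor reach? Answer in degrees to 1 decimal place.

For a prograde orbit the ground track reaches latitude ±i = ±44.2°.
Sensor half-swath on the ground ≈ 701·tan(6.1°) = 75 km = 0.67° of latitude.
Maximum observable latitude ≈ 44.2 + 0.67 = 44.9°.

44.9°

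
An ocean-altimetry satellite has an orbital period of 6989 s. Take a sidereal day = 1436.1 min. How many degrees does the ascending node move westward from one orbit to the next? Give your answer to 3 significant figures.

29.2°

During one orbit Earth rotates (6989.0 / 86166) × 360° = 29.20°.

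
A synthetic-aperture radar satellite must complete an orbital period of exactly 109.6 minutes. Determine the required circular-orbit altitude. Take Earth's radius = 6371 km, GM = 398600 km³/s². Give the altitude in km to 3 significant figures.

T = 109.6 min = 6576.0 s.
From T = 2π√(a³/μ): a = (μ T²/4π²)^(1/3) = (398600 × 6576.0² / 4π²)^(1/3) = 7586 km.
Altitude h = a − R = 7586 − 6371 = 1215 km.

1220 km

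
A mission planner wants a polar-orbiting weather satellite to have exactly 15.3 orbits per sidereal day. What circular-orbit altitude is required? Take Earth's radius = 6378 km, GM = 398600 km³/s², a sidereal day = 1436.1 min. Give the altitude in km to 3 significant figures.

Required period T = 86166 / 15.3 = 5631.8 s.
From T = 2π√(a³/μ): a = (μ T²/4π²)^(1/3) = (398600 × 5631.8² / 4π²)^(1/3) = 6842 km.
Altitude h = a − R = 6842 − 6378 = 464 km.

464 km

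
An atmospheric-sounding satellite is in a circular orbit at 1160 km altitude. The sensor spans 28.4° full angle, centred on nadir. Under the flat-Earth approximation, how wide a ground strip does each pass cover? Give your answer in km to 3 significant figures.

587 km

Half-angle = 28.4°/2 = 14.2°.
Swath width ≈ 2h·tan(θ/2) = 2 × 1160 × tan(14.2°) = 587.1 km.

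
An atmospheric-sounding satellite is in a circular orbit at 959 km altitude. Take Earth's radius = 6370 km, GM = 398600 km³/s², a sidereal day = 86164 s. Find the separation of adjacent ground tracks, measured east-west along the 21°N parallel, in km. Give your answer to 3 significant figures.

2710 km

Semi-major axis a = 6370 + 959 = 7329 km. Period T = 2π√(a³/μ) = 2π√(7329³/398600) = 6244.2 s = 104.07 min.
Node shift per orbit = (6244.2/86164) × 360° = 26.09°.
Equatorial spacing = 26.09 × 111.2 km/° = 2900 km.
At 21° latitude, spacing = 2900 × cos(21°) = 2708 km.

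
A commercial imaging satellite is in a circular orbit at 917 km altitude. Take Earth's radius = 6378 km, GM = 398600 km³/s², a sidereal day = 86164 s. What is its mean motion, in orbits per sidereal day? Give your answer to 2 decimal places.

Semi-major axis a = 6378 + 917 = 7295 km. Period T = 2π√(a³/μ) = 2π√(7295³/398600) = 6200.8 s = 103.35 min.
Orbits per sidereal day = 86164 / 6200.8 = 13.896.

13.90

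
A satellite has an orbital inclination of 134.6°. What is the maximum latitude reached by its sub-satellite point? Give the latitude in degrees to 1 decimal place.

Retrograde orbit: the ground track reaches ±(180° − i) = ±(180 − 134.6) = ±45.4°.

45.4°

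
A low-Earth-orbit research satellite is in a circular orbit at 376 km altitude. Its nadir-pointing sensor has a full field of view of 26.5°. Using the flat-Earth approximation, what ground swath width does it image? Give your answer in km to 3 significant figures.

177 km

Half-angle = 26.5°/2 = 13.25°.
Swath width ≈ 2h·tan(θ/2) = 2 × 376 × tan(13.25°) = 177.1 km.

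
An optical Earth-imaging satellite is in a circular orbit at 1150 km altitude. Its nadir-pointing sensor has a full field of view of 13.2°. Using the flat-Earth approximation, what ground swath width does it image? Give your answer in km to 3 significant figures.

266 km

Half-angle = 13.2°/2 = 6.6°.
Swath width ≈ 2h·tan(θ/2) = 2 × 1150 × tan(6.6°) = 266.1 km.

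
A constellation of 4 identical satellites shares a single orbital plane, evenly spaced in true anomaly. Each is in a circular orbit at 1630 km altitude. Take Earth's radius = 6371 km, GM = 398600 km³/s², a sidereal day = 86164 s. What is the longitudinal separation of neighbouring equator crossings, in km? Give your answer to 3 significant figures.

Semi-major axis a = 6371 + 1630 = 8001 km. Period T = 2π√(a³/μ) = 2π√(8001³/398600) = 7122.4 s = 118.71 min.
Single-satellite node shift = (7122.4/86164) × 360° = 29.76°.
With 4 satellites evenly phased, successive equator crossings are 29.76/4 = 7.440° apart.
That is 7.440 × 111.2 = 827 km at the equator.

827 km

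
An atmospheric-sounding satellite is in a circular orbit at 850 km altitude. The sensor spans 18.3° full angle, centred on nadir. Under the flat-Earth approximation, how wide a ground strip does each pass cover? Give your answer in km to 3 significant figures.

274 km

Half-angle = 18.3°/2 = 9.15°.
Swath width ≈ 2h·tan(θ/2) = 2 × 850 × tan(9.15°) = 273.8 km.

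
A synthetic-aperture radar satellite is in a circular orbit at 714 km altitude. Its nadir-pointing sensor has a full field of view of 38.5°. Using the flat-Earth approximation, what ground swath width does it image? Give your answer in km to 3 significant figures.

Half-angle = 38.5°/2 = 19.25°.
Swath width ≈ 2h·tan(θ/2) = 2 × 714 × tan(19.25°) = 498.7 km.

499 km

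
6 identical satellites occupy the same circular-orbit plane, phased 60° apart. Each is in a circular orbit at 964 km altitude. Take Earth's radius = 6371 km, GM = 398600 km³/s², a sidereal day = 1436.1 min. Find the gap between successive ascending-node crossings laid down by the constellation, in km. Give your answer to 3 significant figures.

484 km

Semi-major axis a = 6371 + 964 = 7335 km. Period T = 2π√(a³/μ) = 2π√(7335³/398600) = 6251.9 s = 104.20 min.
Single-satellite node shift = (6251.9/86166) × 360° = 26.12°.
With 6 satellites evenly phased, successive equator crossings are 26.12/6 = 4.353° apart.
That is 4.353 × 111.2 = 484 km at the equator.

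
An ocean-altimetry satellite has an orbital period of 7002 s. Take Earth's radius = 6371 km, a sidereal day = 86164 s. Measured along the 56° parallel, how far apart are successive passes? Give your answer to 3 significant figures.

Node shift per orbit = (7002.0/86164) × 360° = 29.25°.
Equatorial spacing = 29.25 × 111.2 km/° = 3253 km.
At 56° latitude, spacing = 3253 × cos(56°) = 1819 km.

1820 km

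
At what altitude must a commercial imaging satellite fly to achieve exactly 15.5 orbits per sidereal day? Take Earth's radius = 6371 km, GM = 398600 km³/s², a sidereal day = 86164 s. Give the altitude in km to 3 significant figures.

411 km

Required period T = 86164 / 15.5 = 5559.0 s.
From T = 2π√(a³/μ): a = (μ T²/4π²)^(1/3) = (398600 × 5559.0² / 4π²)^(1/3) = 6782 km.
Altitude h = a − R = 6782 − 6371 = 411 km.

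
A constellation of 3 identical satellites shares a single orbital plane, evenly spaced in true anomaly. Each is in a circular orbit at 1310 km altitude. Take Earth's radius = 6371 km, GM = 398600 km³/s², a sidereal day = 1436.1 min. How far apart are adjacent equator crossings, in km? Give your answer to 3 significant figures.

1040 km

Semi-major axis a = 6371 + 1310 = 7681 km. Period T = 2π√(a³/μ) = 2π√(7681³/398600) = 6699.4 s = 111.66 min.
Single-satellite node shift = (6699.4/86166) × 360° = 27.99°.
With 3 satellites evenly phased, successive equator crossings are 27.99/3 = 9.330° apart.
That is 9.330 × 111.2 = 1037 km at the equator.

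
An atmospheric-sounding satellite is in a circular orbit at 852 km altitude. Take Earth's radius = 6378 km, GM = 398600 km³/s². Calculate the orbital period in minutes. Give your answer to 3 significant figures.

102 min

Semi-major axis a = 6378 + 852 = 7230 km. Period T = 2π√(a³/μ) = 2π√(7230³/398600) = 6118.1 s = 101.97 min.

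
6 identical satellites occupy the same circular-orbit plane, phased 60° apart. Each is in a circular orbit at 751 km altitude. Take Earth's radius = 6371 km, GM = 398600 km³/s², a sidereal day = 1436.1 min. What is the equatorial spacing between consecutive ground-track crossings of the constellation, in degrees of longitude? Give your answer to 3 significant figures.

Semi-major axis a = 6371 + 751 = 7122 km. Period T = 2π√(a³/μ) = 2π√(7122³/398600) = 5981.6 s = 99.69 min.
Single-satellite node shift = (5981.6/86166) × 360° = 24.99°.
With 6 satellites evenly phased, successive equator crossings are 24.99/6 = 4.165° apart.

4.17°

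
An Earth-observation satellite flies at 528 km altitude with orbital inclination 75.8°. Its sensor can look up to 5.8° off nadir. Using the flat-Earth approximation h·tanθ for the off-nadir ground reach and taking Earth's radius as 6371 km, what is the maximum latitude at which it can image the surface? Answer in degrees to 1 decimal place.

For a prograde orbit the ground track reaches latitude ±i = ±75.8°.
Sensor half-swath on the ground ≈ 528·tan(5.8°) = 54 km = 0.48° of latitude.
Maximum observable latitude ≈ 75.8 + 0.48 = 76.3°.

76.3°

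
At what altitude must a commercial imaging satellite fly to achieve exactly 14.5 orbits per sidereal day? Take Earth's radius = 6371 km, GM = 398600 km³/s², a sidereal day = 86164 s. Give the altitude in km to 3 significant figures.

720 km

Required period T = 86164 / 14.5 = 5942.3 s.
From T = 2π√(a³/μ): a = (μ T²/4π²)^(1/3) = (398600 × 5942.3² / 4π²)^(1/3) = 7091 km.
Altitude h = a − R = 7091 − 6371 = 720 km.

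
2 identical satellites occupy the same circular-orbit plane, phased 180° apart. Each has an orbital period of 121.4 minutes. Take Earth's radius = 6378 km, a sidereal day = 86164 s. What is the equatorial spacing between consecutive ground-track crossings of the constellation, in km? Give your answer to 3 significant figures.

T = 121.4 min = 7284.0 s.
Single-satellite node shift = (7284.0/86164) × 360° = 30.43°.
With 2 satellites evenly phased, successive equator crossings are 30.43/2 = 15.217° apart.
That is 15.217 × 111.3 = 1694 km at the equator.

1690 km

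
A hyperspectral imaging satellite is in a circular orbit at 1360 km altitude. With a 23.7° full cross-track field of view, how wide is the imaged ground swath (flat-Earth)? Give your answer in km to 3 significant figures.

Half-angle = 23.7°/2 = 11.85°.
Swath width ≈ 2h·tan(θ/2) = 2 × 1360 × tan(11.85°) = 570.7 km.

571 km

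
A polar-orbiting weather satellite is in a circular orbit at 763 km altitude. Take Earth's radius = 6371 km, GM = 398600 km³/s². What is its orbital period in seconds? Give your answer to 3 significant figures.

6000 seconds

Semi-major axis a = 6371 + 763 = 7134 km. Period T = 2π√(a³/μ) = 2π√(7134³/398600) = 5996.7 s = 99.94 min.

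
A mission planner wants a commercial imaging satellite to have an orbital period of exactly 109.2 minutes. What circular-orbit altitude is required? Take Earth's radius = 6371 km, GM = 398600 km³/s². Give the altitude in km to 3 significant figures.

T = 109.2 min = 6552.0 s.
From T = 2π√(a³/μ): a = (μ T²/4π²)^(1/3) = (398600 × 6552.0² / 4π²)^(1/3) = 7568 km.
Altitude h = a − R = 7568 − 6371 = 1197 km.

1200 km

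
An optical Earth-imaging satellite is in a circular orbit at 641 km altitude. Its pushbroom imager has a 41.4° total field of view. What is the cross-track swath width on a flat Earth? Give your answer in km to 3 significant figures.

484 km

Half-angle = 41.4°/2 = 20.7°.
Swath width ≈ 2h·tan(θ/2) = 2 × 641 × tan(20.7°) = 484.4 km.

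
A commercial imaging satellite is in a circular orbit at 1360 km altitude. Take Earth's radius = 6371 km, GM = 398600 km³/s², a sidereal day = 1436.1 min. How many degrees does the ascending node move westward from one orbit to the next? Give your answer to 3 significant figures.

28.3°

Semi-major axis a = 6371 + 1360 = 7731 km. Period T = 2π√(a³/μ) = 2π√(7731³/398600) = 6765.0 s = 112.75 min.
During one orbit Earth rotates (6765.0 / 86166) × 360° = 28.26°.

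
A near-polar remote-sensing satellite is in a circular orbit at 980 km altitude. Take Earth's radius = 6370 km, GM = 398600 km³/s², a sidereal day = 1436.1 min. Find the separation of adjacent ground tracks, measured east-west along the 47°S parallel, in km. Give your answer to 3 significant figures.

Semi-major axis a = 6370 + 980 = 7350 km. Period T = 2π√(a³/μ) = 2π√(7350³/398600) = 6271.1 s = 104.52 min.
Node shift per orbit = (6271.1/86166) × 360° = 26.20°.
Equatorial spacing = 26.20 × 111.2 km/° = 2913 km.
At 47° latitude, spacing = 2913 × cos(47°) = 1987 km.

1990 km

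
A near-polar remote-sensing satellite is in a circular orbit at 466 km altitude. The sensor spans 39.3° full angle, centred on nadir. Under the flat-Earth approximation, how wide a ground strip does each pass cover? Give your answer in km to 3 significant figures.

333 km

Half-angle = 39.3°/2 = 19.65°.
Swath width ≈ 2h·tan(θ/2) = 2 × 466 × tan(19.65°) = 332.8 km.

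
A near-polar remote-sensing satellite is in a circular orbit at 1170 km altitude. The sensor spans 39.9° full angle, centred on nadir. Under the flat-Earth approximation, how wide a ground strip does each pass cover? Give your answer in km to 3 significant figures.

Half-angle = 39.9°/2 = 19.95°.
Swath width ≈ 2h·tan(θ/2) = 2 × 1170 × tan(19.95°) = 849.4 km.

849 km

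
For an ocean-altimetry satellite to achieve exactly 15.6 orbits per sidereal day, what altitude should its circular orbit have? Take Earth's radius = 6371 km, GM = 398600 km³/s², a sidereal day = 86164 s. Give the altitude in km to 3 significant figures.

Required period T = 86164 / 15.6 = 5523.3 s.
From T = 2π√(a³/μ): a = (μ T²/4π²)^(1/3) = (398600 × 5523.3² / 4π²)^(1/3) = 6753 km.
Altitude h = a − R = 6753 − 6371 = 382 km.

382 km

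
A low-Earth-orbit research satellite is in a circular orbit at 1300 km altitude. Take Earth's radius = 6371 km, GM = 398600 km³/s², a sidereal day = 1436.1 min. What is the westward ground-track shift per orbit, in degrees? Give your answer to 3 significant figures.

27.9°

Semi-major axis a = 6371 + 1300 = 7671 km. Period T = 2π√(a³/μ) = 2π√(7671³/398600) = 6686.4 s = 111.44 min.
During one orbit Earth rotates (6686.4 / 86166) × 360° = 27.94°.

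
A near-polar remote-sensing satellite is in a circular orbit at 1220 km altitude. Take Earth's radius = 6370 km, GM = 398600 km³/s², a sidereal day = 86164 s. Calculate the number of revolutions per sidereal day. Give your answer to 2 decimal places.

Semi-major axis a = 6370 + 1220 = 7590 km. Period T = 2π√(a³/μ) = 2π√(7590³/398600) = 6580.7 s = 109.68 min.
Orbits per sidereal day = 86164 / 6580.7 = 13.093.

13.09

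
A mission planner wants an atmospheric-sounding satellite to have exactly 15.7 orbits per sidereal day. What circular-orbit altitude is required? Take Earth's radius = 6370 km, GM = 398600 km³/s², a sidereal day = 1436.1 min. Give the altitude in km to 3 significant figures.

355 km

Required period T = 86166 / 15.7 = 5488.3 s.
From T = 2π√(a³/μ): a = (μ T²/4π²)^(1/3) = (398600 × 5488.3² / 4π²)^(1/3) = 6725 km.
Altitude h = a − R = 6725 − 6370 = 355 km.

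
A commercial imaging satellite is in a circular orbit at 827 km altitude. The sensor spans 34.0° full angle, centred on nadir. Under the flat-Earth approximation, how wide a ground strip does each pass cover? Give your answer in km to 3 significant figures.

Half-angle = 34.0°/2 = 17°.
Swath width ≈ 2h·tan(θ/2) = 2 × 827 × tan(17°) = 505.7 km.

506 km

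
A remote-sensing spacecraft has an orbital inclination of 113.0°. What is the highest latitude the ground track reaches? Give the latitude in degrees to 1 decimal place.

Retrograde orbit: the ground track reaches ±(180° − i) = ±(180 − 113.0) = ±67.0°.

67.0°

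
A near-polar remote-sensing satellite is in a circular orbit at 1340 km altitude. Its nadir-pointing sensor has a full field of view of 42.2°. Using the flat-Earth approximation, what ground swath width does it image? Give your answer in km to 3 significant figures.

1030 km

Half-angle = 42.2°/2 = 21.1°.
Swath width ≈ 2h·tan(θ/2) = 2 × 1340 × tan(21.1°) = 1034.1 km.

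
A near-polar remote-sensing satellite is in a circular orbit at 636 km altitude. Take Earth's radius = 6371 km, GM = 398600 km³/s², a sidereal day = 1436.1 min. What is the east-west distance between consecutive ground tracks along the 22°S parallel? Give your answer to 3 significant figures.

Semi-major axis a = 6371 + 636 = 7007 km. Period T = 2π√(a³/μ) = 2π√(7007³/398600) = 5837.3 s = 97.29 min.
Node shift per orbit = (5837.3/86166) × 360° = 24.39°.
Equatorial spacing = 24.39 × 111.2 km/° = 2712 km.
At 22° latitude, spacing = 2712 × cos(22°) = 2514 km.

2510 km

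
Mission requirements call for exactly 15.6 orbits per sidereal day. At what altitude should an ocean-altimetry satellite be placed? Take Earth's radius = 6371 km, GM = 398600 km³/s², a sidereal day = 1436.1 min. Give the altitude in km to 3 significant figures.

Required period T = 86166 / 15.6 = 5523.5 s.
From T = 2π√(a³/μ): a = (μ T²/4π²)^(1/3) = (398600 × 5523.5² / 4π²)^(1/3) = 6754 km.
Altitude h = a − R = 6754 − 6371 = 383 km.

383 km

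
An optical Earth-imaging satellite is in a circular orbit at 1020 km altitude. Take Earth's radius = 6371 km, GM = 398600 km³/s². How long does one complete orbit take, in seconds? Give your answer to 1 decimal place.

Semi-major axis a = 6371 + 1020 = 7391 km. Period T = 2π√(a³/μ) = 2π√(7391³/398600) = 6323.6 s = 105.39 min.

6323.6 seconds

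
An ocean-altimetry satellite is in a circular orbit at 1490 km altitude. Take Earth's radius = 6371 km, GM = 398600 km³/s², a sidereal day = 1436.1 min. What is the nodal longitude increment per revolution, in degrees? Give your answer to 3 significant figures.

Semi-major axis a = 6371 + 1490 = 7861 km. Period T = 2π√(a³/μ) = 2π√(7861³/398600) = 6936.3 s = 115.61 min.
During one orbit Earth rotates (6936.3 / 86166) × 360° = 28.98°.

29.0°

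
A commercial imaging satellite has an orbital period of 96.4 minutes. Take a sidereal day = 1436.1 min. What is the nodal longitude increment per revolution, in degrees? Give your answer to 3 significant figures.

24.2°

T = 96.4 min = 5784.0 s.
During one orbit Earth rotates (5784.0 / 86166) × 360° = 24.17°.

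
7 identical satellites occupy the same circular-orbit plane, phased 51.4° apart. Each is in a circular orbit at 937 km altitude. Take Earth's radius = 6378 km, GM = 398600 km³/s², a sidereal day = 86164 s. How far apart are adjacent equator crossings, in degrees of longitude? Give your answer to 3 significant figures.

3.72°

Semi-major axis a = 6378 + 937 = 7315 km. Period T = 2π√(a³/μ) = 2π√(7315³/398600) = 6226.3 s = 103.77 min.
Single-satellite node shift = (6226.3/86164) × 360° = 26.01°.
With 7 satellites evenly phased, successive equator crossings are 26.01/7 = 3.716° apart.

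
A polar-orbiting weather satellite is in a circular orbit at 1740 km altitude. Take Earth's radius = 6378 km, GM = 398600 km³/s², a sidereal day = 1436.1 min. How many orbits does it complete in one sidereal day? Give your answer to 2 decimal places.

Semi-major axis a = 6378 + 1740 = 8118 km. Period T = 2π√(a³/μ) = 2π√(8118³/398600) = 7279.2 s = 121.32 min.
Orbits per sidereal day = 86166 / 7279.2 = 11.837.

11.84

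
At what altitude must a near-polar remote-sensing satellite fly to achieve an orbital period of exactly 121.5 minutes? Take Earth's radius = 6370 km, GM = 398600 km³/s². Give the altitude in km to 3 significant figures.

1760 km

T = 121.5 min = 7290.0 s.
From T = 2π√(a³/μ): a = (μ T²/4π²)^(1/3) = (398600 × 7290.0² / 4π²)^(1/3) = 8126 km.
Altitude h = a − R = 8126 − 6370 = 1756 km.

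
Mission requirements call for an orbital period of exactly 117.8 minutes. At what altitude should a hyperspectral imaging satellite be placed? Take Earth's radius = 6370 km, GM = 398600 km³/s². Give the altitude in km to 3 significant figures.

T = 117.8 min = 7068.0 s.
From T = 2π√(a³/μ): a = (μ T²/4π²)^(1/3) = (398600 × 7068.0² / 4π²)^(1/3) = 7960 km.
Altitude h = a − R = 7960 − 6370 = 1590 km.

1590 km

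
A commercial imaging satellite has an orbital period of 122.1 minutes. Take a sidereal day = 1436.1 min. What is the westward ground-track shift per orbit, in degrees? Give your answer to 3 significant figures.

30.6°

T = 122.1 min = 7326.0 s.
During one orbit Earth rotates (7326.0 / 86166) × 360° = 30.61°.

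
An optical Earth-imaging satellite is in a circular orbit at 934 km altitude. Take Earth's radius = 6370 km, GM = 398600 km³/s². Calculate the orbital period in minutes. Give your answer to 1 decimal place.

103.5 min

Semi-major axis a = 6370 + 934 = 7304 km. Period T = 2π√(a³/μ) = 2π√(7304³/398600) = 6212.3 s = 103.54 min.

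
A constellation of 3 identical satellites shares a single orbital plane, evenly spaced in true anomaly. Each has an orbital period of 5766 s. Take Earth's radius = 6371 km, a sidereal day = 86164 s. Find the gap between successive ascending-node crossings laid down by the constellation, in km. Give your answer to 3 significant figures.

Single-satellite node shift = (5766.0/86164) × 360° = 24.09°.
With 3 satellites evenly phased, successive equator crossings are 24.09/3 = 8.030° apart.
That is 8.030 × 111.2 = 893 km at the equator.

893 km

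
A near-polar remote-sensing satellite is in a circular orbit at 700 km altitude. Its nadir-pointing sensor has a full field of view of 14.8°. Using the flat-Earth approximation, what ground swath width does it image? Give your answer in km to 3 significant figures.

182 km

Half-angle = 14.8°/2 = 7.4°.
Swath width ≈ 2h·tan(θ/2) = 2 × 700 × tan(7.4°) = 181.8 km.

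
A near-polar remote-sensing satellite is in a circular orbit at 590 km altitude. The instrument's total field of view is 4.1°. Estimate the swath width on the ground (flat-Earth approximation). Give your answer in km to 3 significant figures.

Half-angle = 4.1°/2 = 2.05°.
Swath width ≈ 2h·tan(θ/2) = 2 × 590 × tan(2.05°) = 42.2 km.

42.2 km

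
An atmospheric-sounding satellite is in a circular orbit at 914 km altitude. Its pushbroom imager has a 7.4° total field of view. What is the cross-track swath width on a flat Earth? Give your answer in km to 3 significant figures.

Half-angle = 7.4°/2 = 3.7°.
Swath width ≈ 2h·tan(θ/2) = 2 × 914 × tan(3.7°) = 118.2 km.

118 km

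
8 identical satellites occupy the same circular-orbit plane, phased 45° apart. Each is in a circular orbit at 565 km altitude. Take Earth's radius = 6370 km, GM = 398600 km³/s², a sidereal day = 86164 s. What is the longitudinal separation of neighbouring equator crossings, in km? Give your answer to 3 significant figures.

334 km

Semi-major axis a = 6370 + 565 = 6935 km. Period T = 2π√(a³/μ) = 2π√(6935³/398600) = 5747.5 s = 95.79 min.
Single-satellite node shift = (5747.5/86164) × 360° = 24.01°.
With 8 satellites evenly phased, successive equator crossings are 24.01/8 = 3.002° apart.
That is 3.002 × 111.2 = 334 km at the equator.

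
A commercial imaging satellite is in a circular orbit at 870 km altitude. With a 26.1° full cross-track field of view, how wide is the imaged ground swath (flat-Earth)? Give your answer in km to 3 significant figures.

403 km

Half-angle = 26.1°/2 = 13.05°.
Swath width ≈ 2h·tan(θ/2) = 2 × 870 × tan(13.05°) = 403.3 km.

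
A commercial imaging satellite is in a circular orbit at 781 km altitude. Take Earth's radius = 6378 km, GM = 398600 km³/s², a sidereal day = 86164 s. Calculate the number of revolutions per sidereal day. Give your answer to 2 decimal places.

Semi-major axis a = 6378 + 781 = 7159 km. Period T = 2π√(a³/μ) = 2π√(7159³/398600) = 6028.2 s = 100.47 min.
Orbits per sidereal day = 86164 / 6028.2 = 14.293.

14.29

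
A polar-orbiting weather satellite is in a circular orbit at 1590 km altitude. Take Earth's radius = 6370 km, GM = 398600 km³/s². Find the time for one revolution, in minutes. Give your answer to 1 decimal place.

Semi-major axis a = 6370 + 1590 = 7960 km. Period T = 2π√(a³/μ) = 2π√(7960³/398600) = 7067.7 s = 117.80 min.

117.8 min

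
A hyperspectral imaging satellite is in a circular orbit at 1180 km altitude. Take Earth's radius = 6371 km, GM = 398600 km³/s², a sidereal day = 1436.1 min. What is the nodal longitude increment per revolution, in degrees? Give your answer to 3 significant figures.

27.3°

Semi-major axis a = 6371 + 1180 = 7551 km. Period T = 2π√(a³/μ) = 2π√(7551³/398600) = 6530.1 s = 108.83 min.
During one orbit Earth rotates (6530.1 / 86166) × 360° = 27.28°.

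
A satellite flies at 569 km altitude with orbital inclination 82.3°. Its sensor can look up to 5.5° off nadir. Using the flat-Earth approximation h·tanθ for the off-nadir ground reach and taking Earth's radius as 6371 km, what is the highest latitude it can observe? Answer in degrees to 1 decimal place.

82.8°

For a prograde orbit the ground track reaches latitude ±i = ±82.3°.
Sensor half-swath on the ground ≈ 569·tan(5.5°) = 55 km = 0.49° of latitude.
Maximum observable latitude ≈ 82.3 + 0.49 = 82.8°.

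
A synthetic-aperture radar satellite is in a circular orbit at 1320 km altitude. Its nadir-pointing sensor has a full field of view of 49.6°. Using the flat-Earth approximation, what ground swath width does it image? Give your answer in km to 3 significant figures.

1220 km

Half-angle = 49.6°/2 = 24.8°.
Swath width ≈ 2h·tan(θ/2) = 2 × 1320 × tan(24.8°) = 1219.9 km.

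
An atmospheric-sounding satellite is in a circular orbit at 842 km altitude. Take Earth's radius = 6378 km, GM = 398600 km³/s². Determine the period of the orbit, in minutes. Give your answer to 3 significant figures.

Semi-major axis a = 6378 + 842 = 7220 km. Period T = 2π√(a³/μ) = 2π√(7220³/398600) = 6105.4 s = 101.76 min.

102 min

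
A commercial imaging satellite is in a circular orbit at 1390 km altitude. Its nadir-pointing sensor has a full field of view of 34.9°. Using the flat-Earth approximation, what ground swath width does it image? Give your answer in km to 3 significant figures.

874 km

Half-angle = 34.9°/2 = 17.45°.
Swath width ≈ 2h·tan(θ/2) = 2 × 1390 × tan(17.45°) = 873.9 km.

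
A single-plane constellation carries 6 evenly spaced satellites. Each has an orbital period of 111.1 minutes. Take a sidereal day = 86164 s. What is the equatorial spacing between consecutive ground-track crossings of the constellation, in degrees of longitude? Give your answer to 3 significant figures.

4.64°

T = 111.1 min = 6666.0 s.
Single-satellite node shift = (6666.0/86164) × 360° = 27.85°.
With 6 satellites evenly phased, successive equator crossings are 27.85/6 = 4.642° apart.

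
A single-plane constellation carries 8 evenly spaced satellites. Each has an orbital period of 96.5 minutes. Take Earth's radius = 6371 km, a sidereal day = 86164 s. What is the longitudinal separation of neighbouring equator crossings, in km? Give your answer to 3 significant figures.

T = 96.5 min = 5790.0 s.
Single-satellite node shift = (5790.0/86164) × 360° = 24.19°.
With 8 satellites evenly phased, successive equator crossings are 24.19/8 = 3.024° apart.
That is 3.024 × 111.2 = 336 km at the equator.

336 km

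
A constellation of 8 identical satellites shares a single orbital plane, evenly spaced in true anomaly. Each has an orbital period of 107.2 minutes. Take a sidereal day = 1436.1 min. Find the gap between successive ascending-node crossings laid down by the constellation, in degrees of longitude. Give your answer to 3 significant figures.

3.36°

T = 107.2 min = 6432.0 s.
Single-satellite node shift = (6432.0/86166) × 360° = 26.87°.
With 8 satellites evenly phased, successive equator crossings are 26.87/8 = 3.359° apart.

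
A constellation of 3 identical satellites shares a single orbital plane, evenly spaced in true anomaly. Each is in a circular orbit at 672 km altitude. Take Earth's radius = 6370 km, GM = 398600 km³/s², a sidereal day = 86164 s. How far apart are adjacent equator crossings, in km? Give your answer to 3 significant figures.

911 km

Semi-major axis a = 6370 + 672 = 7042 km. Period T = 2π√(a³/μ) = 2π√(7042³/398600) = 5881.1 s = 98.02 min.
Single-satellite node shift = (5881.1/86164) × 360° = 24.57°.
With 3 satellites evenly phased, successive equator crossings are 24.57/3 = 8.191° apart.
That is 8.191 × 111.2 = 911 km at the equator.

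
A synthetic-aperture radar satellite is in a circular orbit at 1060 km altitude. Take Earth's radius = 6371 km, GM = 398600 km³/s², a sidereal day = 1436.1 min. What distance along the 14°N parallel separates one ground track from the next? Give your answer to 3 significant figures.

Semi-major axis a = 6371 + 1060 = 7431 km. Period T = 2π√(a³/μ) = 2π√(7431³/398600) = 6375.0 s = 106.25 min.
Node shift per orbit = (6375.0/86166) × 360° = 26.63°.
Equatorial spacing = 26.63 × 111.2 km/° = 2962 km.
At 14° latitude, spacing = 2962 × cos(14°) = 2874 km.

2870 km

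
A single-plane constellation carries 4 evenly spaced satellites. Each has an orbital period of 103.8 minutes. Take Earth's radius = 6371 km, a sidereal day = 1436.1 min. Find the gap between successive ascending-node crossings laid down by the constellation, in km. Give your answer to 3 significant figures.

T = 103.8 min = 6228.0 s.
Single-satellite node shift = (6228.0/86166) × 360° = 26.02°.
With 4 satellites evenly phased, successive equator crossings are 26.02/4 = 6.505° apart.
That is 6.505 × 111.2 = 723 km at the equator.

723 km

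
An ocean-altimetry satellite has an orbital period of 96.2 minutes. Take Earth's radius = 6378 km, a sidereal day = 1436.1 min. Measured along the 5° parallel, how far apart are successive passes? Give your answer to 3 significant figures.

2670 km

T = 96.2 min = 5772.0 s.
Node shift per orbit = (5772.0/86166) × 360° = 24.12°.
Equatorial spacing = 24.12 × 111.3 km/° = 2684 km.
At 5° latitude, spacing = 2684 × cos(5°) = 2674 km.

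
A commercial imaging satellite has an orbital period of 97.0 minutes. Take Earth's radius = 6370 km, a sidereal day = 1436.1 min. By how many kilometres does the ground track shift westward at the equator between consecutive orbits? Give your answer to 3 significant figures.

2700 km

T = 97.0 min = 5820.0 s.
During one orbit Earth rotates (5820.0 / 86166) × 360° = 24.32°.
At the equator that is 24.32° × (2π·6370/360) km/° = 24.32 × 111.2 = 2703 km.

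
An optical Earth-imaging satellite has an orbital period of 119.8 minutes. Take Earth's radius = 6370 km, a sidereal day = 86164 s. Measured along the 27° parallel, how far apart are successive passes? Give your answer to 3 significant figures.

T = 119.8 min = 7188.0 s.
Node shift per orbit = (7188.0/86164) × 360° = 30.03°.
Equatorial spacing = 30.03 × 111.2 km/° = 3339 km.
At 27° latitude, spacing = 3339 × cos(27°) = 2975 km.

2970 km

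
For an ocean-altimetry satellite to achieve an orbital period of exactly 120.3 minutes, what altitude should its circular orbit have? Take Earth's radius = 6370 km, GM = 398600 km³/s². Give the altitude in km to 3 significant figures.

T = 120.3 min = 7218.0 s.
From T = 2π√(a³/μ): a = (μ T²/4π²)^(1/3) = (398600 × 7218.0² / 4π²)^(1/3) = 8072 km.
Altitude h = a − R = 8072 − 6370 = 1702 km.

1700 km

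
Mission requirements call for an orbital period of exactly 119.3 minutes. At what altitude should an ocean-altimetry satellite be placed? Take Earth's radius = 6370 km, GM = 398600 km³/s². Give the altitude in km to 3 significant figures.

1660 km

T = 119.3 min = 7158.0 s.
From T = 2π√(a³/μ): a = (μ T²/4π²)^(1/3) = (398600 × 7158.0² / 4π²)^(1/3) = 8028 km.
Altitude h = a − R = 8028 − 6370 = 1658 km.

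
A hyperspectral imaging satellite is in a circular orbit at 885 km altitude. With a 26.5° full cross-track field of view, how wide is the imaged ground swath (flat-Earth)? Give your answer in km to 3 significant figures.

417 km

Half-angle = 26.5°/2 = 13.25°.
Swath width ≈ 2h·tan(θ/2) = 2 × 885 × tan(13.25°) = 416.8 km.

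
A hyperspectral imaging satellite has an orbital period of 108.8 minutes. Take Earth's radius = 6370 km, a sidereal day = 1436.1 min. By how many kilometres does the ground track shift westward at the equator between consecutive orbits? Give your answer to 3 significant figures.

T = 108.8 min = 6528.0 s.
During one orbit Earth rotates (6528.0 / 86166) × 360° = 27.27°.
At the equator that is 27.27° × (2π·6370/360) km/° = 27.27 × 111.2 = 3032 km.

3030 km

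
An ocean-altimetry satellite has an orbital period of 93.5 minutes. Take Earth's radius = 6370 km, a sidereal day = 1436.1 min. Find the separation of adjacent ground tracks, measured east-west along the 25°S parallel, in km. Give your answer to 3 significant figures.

2360 km

T = 93.5 min = 5610.0 s.
Node shift per orbit = (5610.0/86166) × 360° = 23.44°.
Equatorial spacing = 23.44 × 111.2 km/° = 2606 km.
At 25° latitude, spacing = 2606 × cos(25°) = 2362 km.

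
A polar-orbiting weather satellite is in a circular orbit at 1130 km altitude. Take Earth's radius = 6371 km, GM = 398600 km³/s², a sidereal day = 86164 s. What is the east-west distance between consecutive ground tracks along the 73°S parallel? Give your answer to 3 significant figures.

Semi-major axis a = 6371 + 1130 = 7501 km. Period T = 2π√(a³/μ) = 2π√(7501³/398600) = 6465.3 s = 107.76 min.
Node shift per orbit = (6465.3/86164) × 360° = 27.01°.
Equatorial spacing = 27.01 × 111.2 km/° = 3004 km.
At 73° latitude, spacing = 3004 × cos(73°) = 878 km.

878 km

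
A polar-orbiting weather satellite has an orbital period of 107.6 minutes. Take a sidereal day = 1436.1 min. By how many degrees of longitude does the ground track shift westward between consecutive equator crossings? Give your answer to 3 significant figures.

T = 107.6 min = 6456.0 s.
During one orbit Earth rotates (6456.0 / 86166) × 360° = 26.97°.

27.0°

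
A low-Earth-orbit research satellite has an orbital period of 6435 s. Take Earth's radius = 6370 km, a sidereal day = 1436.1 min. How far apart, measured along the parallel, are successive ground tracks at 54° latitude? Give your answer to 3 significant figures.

Node shift per orbit = (6435.0/86166) × 360° = 26.89°.
Equatorial spacing = 26.89 × 111.2 km/° = 2989 km.
At 54° latitude, spacing = 2989 × cos(54°) = 1757 km.

1760 km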